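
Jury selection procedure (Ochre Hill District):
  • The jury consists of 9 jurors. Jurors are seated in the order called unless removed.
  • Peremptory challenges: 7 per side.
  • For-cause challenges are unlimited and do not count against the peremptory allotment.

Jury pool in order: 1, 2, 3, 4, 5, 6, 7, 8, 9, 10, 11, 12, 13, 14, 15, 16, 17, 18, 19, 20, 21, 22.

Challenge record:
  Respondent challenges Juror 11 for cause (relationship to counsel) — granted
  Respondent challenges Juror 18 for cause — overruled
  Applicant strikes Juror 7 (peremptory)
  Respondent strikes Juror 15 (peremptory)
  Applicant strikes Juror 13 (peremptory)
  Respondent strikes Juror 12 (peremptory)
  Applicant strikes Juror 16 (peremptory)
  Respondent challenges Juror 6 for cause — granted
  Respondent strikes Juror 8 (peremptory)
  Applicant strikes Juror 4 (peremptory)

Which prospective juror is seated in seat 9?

18

Removed: #4, #6, #7, #8, #11, #12, #13, #15, #16. (#18 stays — for-cause denied.)
Seating in order: seats 1–9 → #1, #2, #3, #5, #9, #10, #14, #17, #18.
So seat 9 is #18.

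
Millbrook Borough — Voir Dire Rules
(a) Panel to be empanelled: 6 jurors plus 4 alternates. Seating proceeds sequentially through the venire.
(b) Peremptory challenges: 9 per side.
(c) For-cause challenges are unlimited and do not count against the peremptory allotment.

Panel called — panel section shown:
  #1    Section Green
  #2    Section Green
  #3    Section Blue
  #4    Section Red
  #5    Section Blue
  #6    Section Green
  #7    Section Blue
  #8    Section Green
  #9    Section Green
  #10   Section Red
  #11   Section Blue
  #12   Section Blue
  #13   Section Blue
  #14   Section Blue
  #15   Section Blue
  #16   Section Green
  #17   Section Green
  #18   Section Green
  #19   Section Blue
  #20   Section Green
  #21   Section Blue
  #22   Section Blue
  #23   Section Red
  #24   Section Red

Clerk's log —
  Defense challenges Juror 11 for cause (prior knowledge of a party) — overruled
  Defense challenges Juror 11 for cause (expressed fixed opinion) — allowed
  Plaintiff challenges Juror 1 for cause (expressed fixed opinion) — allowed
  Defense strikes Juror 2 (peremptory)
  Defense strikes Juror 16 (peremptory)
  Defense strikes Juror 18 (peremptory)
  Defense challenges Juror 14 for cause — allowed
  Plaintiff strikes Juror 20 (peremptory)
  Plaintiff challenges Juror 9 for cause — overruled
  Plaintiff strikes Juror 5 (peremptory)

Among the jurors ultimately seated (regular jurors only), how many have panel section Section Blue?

Removed: #1, #2, #5, #11, #14, #16, #18, #20.
Seated jurors 1–6: #3, #4, #6, #7, #8, #9 (alternates #10, #12, #13, #15 not counted).
Of those, in Section Blue: #3, #7 → 2.

2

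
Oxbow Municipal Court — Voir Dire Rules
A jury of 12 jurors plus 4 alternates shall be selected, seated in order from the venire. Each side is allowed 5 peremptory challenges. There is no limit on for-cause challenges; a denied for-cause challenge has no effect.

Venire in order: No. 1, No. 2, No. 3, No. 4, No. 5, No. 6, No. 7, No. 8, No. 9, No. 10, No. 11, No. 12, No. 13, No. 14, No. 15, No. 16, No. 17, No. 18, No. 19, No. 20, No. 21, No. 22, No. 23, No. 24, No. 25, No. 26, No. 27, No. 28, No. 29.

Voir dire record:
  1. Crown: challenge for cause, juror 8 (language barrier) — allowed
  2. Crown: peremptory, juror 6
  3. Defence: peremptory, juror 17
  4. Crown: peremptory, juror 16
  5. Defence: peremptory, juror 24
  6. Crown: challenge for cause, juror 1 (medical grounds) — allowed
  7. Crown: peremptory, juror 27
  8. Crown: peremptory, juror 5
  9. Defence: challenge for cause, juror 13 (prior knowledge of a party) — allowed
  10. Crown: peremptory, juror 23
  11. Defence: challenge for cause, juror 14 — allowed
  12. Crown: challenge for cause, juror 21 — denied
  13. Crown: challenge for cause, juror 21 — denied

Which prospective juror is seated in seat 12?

20

Removed: #1, #5, #6, #8, #13, #14, #16, #17, #23, #24, #27. (#21 stays — for-cause denied.)
Seating in order: seats 1–12 → #2, #3, #4, #7, #9, #10, #11, #12, #15, #18, #19, #20; alternates → #21, #22, #25, #26.
So seat 12 is #20.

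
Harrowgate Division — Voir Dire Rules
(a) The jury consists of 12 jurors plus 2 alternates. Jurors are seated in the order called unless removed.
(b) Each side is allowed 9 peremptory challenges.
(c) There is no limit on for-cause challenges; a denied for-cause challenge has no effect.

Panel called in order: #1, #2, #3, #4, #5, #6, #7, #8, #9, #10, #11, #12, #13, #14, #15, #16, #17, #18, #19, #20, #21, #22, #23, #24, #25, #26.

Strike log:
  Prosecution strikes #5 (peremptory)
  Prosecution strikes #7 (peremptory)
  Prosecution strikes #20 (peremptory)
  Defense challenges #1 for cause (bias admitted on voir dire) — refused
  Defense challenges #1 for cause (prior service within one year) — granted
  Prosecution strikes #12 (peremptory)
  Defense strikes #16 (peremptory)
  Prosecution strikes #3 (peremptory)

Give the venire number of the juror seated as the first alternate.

19

Removed: #1, #3, #5, #7, #12, #16, #20.
Seating in order: seats 1–12 → #2, #4, #6, #8, #9, #10, #11, #13, #14, #15, #17, #18; alternates → #19, #21.
So alternate 1 is #19.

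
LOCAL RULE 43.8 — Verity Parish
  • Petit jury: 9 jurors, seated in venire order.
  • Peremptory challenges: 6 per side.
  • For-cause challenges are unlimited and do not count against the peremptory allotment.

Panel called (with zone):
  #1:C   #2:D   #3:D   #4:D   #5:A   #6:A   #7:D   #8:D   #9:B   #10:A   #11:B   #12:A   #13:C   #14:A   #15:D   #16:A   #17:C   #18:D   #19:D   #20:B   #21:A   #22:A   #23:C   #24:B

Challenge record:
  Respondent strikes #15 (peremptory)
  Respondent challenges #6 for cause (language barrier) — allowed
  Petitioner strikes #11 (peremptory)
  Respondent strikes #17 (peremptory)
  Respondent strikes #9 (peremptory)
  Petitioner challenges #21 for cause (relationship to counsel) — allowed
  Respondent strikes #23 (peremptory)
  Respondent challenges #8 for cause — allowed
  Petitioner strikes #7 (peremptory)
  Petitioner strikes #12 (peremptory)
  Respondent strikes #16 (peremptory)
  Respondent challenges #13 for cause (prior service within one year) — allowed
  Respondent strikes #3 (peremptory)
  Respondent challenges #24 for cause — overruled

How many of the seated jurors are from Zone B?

1

Removed: #3, #6, #7, #8, #9, #11, #12, #13, #15, #16, #17, #21, #23.
Seated jurors 1–9: #1, #2, #4, #5, #10, #14, #18, #19, #20.
Of those, in Zone B: #20 → 1.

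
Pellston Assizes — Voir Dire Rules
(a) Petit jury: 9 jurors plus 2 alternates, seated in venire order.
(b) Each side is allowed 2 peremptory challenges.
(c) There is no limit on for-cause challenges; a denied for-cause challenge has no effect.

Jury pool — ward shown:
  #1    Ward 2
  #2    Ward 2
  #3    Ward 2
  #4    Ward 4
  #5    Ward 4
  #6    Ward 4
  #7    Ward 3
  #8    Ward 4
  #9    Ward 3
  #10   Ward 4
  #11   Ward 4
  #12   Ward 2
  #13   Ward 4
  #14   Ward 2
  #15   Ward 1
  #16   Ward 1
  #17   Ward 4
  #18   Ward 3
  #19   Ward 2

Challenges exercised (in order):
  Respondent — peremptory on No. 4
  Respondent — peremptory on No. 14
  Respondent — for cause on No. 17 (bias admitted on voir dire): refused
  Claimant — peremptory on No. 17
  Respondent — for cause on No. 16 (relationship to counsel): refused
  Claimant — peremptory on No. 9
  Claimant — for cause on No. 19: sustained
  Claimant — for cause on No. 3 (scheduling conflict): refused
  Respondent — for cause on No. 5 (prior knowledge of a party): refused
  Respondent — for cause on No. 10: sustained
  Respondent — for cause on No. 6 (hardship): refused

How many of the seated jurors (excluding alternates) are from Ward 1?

0

Removed: #4, #9, #10, #14, #17, #19.
Seated jurors 1–9: #1, #2, #3, #5, #6, #7, #8, #11, #12 (alternates #13, #15 not counted).
None of those are in Ward 1 → 0.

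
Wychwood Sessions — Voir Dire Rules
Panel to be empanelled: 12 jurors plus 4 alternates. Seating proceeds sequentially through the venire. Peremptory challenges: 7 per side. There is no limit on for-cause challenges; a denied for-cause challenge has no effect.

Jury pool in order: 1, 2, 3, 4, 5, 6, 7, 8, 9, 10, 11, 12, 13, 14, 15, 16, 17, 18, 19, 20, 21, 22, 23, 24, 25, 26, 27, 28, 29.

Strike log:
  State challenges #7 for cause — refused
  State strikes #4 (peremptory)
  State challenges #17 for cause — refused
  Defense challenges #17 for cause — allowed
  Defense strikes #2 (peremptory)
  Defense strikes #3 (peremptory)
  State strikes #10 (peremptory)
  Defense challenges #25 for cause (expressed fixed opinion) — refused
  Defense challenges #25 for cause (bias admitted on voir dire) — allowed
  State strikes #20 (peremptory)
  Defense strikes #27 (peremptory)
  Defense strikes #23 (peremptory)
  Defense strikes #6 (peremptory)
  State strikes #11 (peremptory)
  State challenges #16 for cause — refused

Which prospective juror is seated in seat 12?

19

Removed: #2, #3, #4, #6, #10, #11, #17, #20, #23, #25, #27. (#7, #16 stay — for-cause denied.)
Seating in order: seats 1–12 → #1, #5, #7, #8, #9, #12, #13, #14, #15, #16, #18, #19; alternates → #21, #22, #24, #26.
So seat 12 is #19.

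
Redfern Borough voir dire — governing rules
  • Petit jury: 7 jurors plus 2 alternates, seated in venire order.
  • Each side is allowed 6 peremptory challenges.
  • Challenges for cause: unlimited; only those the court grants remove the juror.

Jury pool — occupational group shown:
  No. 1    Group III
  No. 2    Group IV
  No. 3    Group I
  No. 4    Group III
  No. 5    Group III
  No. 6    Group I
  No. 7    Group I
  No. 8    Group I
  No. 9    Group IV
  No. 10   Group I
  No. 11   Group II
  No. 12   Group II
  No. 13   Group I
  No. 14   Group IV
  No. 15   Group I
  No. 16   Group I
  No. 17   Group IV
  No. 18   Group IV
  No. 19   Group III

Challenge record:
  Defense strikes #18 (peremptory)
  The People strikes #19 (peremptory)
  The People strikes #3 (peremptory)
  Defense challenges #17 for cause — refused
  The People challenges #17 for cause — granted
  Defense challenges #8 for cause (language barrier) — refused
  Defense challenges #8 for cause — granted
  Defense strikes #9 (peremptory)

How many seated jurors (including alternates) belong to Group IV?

Removed: #3, #8, #9, #17, #18, #19.
Seated (9 incl. alternates): #1, #2, #4, #5, #6, #7, #10, #11, #12.
Of those, in Group IV: #2 → 1.

1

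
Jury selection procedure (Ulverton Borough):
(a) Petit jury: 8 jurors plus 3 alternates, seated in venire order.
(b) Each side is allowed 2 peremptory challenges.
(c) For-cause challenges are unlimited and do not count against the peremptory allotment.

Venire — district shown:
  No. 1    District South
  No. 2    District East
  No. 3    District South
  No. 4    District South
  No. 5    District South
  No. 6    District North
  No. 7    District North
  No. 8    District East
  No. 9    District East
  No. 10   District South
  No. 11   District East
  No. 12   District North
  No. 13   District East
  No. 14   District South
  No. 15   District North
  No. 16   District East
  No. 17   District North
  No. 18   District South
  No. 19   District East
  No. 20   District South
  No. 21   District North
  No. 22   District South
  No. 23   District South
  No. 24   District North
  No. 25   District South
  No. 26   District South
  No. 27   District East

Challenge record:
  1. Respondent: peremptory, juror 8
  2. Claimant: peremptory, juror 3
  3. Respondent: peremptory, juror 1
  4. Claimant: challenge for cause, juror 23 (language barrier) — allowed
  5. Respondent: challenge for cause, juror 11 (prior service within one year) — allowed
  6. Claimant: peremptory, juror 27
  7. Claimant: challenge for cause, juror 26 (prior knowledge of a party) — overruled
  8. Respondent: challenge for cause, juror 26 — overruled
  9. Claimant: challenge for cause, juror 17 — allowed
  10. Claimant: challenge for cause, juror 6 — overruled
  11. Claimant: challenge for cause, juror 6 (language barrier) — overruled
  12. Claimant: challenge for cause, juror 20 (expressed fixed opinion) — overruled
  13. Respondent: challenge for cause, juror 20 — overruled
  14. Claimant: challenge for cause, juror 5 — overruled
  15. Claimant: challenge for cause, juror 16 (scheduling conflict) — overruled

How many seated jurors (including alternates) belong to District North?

4

Removed: #1, #3, #8, #11, #17, #23, #27.
Seated (11 incl. alternates): #2, #4, #5, #6, #7, #9, #10, #12, #13, #14, #15.
Of those, in District North: #6, #7, #12, #15 → 4.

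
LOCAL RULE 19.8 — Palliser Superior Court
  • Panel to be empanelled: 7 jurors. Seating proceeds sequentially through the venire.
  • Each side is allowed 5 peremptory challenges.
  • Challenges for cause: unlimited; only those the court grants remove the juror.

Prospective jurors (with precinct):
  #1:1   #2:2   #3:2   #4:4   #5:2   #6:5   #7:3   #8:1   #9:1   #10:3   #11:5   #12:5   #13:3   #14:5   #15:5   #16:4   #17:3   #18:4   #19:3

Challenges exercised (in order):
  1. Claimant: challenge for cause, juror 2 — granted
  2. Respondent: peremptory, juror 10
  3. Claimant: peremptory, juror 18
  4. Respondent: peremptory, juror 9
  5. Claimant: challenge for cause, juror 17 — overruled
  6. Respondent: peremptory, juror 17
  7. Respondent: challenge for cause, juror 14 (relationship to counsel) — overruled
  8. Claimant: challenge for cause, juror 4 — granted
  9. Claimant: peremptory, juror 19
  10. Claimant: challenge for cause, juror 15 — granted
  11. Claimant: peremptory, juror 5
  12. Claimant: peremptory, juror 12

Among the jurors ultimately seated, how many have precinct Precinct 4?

Removed: #2, #4, #5, #9, #10, #12, #15, #17, #18, #19.
Seated jurors 1–7: #1, #3, #6, #7, #8, #11, #13.
None of those are in Precinct 4 → 0.

0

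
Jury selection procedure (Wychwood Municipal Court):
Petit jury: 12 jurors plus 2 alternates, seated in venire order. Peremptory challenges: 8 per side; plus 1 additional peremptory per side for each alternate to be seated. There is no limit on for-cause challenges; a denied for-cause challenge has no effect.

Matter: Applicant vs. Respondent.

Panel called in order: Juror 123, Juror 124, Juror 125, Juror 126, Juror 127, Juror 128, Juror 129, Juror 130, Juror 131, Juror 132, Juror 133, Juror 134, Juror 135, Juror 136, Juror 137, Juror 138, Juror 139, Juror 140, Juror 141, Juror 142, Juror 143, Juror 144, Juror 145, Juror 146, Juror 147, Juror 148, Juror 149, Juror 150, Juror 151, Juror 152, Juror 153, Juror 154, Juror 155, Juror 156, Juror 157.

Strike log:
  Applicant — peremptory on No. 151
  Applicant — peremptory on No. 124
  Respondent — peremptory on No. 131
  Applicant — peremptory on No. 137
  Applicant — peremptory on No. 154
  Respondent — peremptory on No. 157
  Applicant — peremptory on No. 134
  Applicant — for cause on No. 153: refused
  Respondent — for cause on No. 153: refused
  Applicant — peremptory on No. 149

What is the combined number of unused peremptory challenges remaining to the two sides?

12

Applicant allotment: 8 base + 1 × 2 alternates = 10. Respondent allotment: 8 base + 1 × 2 alternates = 10.
Applicant peremptories used: #151, #124, #137, #154, #134, #149 — 6 (the for-cause on #153 doesn't count).
Respondent peremptories used: #131, #157 — 2 (the for-cause on #153 doesn't count).
Remaining: (10 − 6) + (10 − 2) = 12.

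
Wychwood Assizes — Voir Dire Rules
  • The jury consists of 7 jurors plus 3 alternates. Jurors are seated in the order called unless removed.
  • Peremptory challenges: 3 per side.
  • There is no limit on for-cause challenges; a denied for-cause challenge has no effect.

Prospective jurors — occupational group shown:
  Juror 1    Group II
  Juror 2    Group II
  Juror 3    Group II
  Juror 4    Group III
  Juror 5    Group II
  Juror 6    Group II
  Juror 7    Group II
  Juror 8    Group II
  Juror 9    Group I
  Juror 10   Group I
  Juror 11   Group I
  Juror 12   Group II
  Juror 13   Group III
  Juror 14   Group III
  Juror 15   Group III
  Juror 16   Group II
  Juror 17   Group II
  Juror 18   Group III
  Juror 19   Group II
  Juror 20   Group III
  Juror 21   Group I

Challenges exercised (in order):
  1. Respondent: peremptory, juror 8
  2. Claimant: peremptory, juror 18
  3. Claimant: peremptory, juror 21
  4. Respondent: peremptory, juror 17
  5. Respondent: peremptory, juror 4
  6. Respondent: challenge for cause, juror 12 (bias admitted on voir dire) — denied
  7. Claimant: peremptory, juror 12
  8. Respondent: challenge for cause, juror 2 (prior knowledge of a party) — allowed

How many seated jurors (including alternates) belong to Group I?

3

Removed: #2, #4, #8, #12, #17, #18, #21.
Seated (10 incl. alternates): #1, #3, #5, #6, #7, #9, #10, #11, #13, #14.
Of those, in Group I: #9, #10, #11 → 3.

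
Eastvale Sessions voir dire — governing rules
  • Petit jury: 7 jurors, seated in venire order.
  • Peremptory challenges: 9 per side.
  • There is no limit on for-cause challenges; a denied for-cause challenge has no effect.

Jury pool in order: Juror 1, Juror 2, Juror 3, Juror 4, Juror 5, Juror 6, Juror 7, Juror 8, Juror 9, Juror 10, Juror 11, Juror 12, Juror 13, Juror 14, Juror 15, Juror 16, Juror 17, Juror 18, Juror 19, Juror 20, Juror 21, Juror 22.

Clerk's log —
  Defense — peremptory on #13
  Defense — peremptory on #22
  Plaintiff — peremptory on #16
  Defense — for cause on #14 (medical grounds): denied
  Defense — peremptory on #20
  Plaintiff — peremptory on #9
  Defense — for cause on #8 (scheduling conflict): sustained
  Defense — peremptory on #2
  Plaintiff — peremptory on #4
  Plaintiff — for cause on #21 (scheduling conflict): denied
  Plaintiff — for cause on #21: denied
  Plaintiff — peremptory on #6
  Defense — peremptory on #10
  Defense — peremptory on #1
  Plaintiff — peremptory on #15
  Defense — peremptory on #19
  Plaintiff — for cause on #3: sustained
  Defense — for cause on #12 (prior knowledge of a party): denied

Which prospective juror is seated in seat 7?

18

Removed: #1, #2, #3, #4, #6, #8, #9, #10, #13, #15, #16, #19, #20, #22. (#12, #14, #21 stay — for-cause denied.)
Seating in order: seats 1–7 → #5, #7, #11, #12, #14, #17, #18.
So seat 7 is #18.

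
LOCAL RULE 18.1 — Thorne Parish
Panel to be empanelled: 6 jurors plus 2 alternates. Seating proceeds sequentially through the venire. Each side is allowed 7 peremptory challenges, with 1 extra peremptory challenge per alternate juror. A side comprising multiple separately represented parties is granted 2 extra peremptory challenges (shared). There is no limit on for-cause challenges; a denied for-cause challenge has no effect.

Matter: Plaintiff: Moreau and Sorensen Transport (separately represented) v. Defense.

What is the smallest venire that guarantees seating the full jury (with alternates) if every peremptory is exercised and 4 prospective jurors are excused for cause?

32

Seats to fill: 6 + 2 alternates = 8.
Peremptories — Plaintiff: 7 + 1×2 + 2 = 11; Defense: 7 + 1×2 = 9; total 20.
For-cause removals: 4.
Minimum venire: 8 + 20 + 4 = 32.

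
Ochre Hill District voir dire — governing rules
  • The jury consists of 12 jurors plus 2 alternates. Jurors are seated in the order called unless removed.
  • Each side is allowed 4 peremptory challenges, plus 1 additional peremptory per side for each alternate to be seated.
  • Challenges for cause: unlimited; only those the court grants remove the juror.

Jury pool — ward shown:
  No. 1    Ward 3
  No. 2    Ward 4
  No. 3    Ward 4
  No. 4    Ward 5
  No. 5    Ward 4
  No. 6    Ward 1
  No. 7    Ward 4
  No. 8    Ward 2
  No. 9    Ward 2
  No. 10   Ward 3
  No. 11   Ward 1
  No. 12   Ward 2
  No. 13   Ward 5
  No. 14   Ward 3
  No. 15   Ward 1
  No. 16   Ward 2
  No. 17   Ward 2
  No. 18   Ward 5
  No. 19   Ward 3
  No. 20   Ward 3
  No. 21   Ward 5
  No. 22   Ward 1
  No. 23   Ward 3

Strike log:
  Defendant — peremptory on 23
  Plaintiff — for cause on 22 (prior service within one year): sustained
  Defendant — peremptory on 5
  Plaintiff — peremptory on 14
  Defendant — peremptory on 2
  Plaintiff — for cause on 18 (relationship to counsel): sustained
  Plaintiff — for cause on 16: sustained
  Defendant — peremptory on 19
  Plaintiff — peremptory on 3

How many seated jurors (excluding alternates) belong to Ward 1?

3

Removed: #2, #3, #5, #14, #16, #18, #19, #22, #23.
Seated jurors 1–12: #1, #4, #6, #7, #8, #9, #10, #11, #12, #13, #15, #17 (alternates #20, #21 not counted).
Of those, in Ward 1: #6, #11, #15 → 3.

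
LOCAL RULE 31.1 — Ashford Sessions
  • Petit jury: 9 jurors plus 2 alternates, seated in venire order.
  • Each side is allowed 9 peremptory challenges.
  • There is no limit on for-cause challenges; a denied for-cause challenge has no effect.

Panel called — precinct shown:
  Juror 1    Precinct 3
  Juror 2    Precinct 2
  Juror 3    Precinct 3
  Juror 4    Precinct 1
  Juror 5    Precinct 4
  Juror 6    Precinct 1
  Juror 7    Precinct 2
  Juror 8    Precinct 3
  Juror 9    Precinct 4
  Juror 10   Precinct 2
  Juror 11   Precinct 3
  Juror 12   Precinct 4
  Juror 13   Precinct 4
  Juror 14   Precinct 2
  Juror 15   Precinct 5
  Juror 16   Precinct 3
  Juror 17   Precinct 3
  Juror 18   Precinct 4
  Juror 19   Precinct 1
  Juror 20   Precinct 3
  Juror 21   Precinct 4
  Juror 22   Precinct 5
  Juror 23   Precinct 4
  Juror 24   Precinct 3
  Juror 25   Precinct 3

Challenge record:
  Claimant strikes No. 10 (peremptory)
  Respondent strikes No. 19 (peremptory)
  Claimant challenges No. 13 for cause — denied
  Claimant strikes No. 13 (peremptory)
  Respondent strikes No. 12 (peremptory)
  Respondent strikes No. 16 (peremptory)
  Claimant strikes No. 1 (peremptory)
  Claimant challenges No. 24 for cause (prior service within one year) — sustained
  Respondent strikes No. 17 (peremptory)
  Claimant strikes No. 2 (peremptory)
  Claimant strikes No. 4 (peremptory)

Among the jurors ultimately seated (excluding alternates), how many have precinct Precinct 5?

Removed: #1, #2, #4, #10, #12, #13, #16, #17, #19, #24.
Seated jurors 1–9: #3, #5, #6, #7, #8, #9, #11, #14, #15 (alternates #18, #20 not counted).
Of those, in Precinct 5: #15 → 1.

1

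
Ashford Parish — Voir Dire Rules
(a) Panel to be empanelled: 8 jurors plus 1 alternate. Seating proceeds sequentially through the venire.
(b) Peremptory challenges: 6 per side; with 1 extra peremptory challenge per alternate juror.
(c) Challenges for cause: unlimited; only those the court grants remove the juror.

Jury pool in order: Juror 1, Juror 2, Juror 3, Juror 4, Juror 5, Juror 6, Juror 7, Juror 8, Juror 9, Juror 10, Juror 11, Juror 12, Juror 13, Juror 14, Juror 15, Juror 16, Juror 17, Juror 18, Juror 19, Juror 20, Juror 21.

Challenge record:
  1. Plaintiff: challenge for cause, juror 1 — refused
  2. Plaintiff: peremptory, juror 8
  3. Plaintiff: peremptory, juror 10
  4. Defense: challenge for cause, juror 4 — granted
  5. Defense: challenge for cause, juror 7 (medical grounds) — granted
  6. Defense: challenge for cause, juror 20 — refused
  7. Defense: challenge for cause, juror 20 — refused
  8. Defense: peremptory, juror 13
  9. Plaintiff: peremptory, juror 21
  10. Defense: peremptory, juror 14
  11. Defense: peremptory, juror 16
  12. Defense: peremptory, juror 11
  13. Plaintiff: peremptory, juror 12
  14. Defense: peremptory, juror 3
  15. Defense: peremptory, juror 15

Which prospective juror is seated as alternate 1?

Removed: #3, #4, #7, #8, #10, #11, #12, #13, #14, #15, #16, #21. (#1, #20 stay — for-cause denied.)
Filling seats in venire order through position 9: #1, #2, #5, #6, #9, #17, #18, #19, #20.
So alternate 1 is #20.

20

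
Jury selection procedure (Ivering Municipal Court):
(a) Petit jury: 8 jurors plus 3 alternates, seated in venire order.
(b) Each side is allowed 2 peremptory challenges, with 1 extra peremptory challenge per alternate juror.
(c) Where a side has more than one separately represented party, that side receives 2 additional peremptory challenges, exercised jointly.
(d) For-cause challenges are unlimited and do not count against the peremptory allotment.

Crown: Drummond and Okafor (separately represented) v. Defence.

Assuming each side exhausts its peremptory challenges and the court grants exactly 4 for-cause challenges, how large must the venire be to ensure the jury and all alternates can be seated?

Seats to fill: 8 + 3 alternates = 11.
Peremptories — Crown: 2 + 1×3 + 2 = 7; Defence: 2 + 1×3 = 5; total 12.
For-cause removals: 4.
Minimum venire: 11 + 12 + 4 = 27.

27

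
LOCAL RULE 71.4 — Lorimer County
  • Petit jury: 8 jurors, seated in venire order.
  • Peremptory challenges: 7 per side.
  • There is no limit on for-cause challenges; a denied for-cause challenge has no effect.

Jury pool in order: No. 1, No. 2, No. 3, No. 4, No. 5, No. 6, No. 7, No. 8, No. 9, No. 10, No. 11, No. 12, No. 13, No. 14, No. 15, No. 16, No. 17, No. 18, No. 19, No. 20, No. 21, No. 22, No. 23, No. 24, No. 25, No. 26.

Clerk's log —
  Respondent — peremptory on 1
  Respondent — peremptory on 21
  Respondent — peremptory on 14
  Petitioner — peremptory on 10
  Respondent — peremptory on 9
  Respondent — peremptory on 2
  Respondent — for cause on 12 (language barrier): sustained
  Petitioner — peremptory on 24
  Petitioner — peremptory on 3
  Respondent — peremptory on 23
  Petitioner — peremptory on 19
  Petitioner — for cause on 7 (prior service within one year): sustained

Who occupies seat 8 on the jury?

Removed: #1, #2, #3, #7, #9, #10, #12, #14, #19, #21, #23, #24.
Seating in order: seats 1–8 → #4, #5, #6, #8, #11, #13, #15, #16.
So seat 8 is #16.

16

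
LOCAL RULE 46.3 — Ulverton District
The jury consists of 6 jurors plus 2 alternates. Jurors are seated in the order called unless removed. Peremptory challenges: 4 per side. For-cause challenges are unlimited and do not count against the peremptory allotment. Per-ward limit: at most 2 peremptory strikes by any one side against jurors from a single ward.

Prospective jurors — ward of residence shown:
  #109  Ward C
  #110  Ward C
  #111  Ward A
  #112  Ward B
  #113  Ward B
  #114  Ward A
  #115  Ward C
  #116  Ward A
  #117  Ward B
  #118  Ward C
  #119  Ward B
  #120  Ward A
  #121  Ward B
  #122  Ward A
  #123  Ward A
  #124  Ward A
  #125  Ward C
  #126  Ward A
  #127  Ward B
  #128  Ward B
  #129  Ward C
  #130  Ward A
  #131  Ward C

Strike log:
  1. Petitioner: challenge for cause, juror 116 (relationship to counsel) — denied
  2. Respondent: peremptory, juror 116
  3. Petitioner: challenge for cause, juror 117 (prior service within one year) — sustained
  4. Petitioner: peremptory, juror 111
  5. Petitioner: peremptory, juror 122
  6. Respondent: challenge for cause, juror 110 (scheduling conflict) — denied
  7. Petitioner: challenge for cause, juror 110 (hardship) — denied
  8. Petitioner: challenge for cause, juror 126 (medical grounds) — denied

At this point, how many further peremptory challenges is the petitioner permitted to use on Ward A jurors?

0

Petitioner peremptories so far: #111, #122 — 2 of 4 used, 2 left overall.
Against Ward A: #111, #122 — 2 used; per-ward cap 2 leaves 0.
Binding limit: min(2, 0) = 0.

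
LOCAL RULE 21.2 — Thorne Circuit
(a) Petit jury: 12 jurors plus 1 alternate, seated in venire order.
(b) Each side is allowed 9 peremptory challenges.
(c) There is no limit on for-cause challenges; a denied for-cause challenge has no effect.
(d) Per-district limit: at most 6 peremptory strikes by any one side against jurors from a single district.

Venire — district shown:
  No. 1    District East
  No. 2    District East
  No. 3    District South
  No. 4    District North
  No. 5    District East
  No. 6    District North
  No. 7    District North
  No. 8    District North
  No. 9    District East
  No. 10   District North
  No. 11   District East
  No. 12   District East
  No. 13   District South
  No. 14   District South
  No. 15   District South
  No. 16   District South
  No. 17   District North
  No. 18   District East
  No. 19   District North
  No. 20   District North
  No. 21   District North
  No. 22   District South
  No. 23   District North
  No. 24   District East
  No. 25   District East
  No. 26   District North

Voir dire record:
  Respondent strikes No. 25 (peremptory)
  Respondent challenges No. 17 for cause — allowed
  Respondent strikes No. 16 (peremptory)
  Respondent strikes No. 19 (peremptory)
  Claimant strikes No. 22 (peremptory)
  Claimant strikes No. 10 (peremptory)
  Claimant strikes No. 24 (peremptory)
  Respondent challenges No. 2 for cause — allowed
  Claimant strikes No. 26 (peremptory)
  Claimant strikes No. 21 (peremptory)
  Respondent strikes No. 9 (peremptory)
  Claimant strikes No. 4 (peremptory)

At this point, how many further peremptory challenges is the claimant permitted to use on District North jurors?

2

Claimant peremptories so far: #22, #10, #24, #26, #21, #4 — 6 of 9 used, 3 left overall.
Against District North: #10, #26, #21, #4 — 4 used; per-district cap 6 leaves 2.
Binding limit: min(3, 2) = 2.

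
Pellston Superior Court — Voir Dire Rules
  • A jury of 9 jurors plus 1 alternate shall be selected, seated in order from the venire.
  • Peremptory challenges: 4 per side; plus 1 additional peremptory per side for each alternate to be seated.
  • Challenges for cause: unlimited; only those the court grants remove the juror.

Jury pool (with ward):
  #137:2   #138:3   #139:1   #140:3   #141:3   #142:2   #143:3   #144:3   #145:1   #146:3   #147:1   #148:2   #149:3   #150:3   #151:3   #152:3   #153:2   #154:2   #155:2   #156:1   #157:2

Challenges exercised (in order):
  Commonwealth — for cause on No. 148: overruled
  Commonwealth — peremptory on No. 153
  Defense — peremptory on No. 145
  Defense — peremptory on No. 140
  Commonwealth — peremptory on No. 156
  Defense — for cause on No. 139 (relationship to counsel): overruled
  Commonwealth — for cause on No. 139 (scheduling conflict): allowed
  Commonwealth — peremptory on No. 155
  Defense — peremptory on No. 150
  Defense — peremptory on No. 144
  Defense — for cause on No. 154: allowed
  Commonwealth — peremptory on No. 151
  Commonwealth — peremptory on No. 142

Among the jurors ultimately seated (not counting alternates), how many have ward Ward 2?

2

Removed: #139, #140, #142, #144, #145, #150, #151, #153, #154, #155, #156.
Seated jurors 1–9: #137, #138, #141, #143, #146, #147, #148, #149, #152 (alternates #157 not counted).
Of those, in Ward 2: #137, #148 → 2.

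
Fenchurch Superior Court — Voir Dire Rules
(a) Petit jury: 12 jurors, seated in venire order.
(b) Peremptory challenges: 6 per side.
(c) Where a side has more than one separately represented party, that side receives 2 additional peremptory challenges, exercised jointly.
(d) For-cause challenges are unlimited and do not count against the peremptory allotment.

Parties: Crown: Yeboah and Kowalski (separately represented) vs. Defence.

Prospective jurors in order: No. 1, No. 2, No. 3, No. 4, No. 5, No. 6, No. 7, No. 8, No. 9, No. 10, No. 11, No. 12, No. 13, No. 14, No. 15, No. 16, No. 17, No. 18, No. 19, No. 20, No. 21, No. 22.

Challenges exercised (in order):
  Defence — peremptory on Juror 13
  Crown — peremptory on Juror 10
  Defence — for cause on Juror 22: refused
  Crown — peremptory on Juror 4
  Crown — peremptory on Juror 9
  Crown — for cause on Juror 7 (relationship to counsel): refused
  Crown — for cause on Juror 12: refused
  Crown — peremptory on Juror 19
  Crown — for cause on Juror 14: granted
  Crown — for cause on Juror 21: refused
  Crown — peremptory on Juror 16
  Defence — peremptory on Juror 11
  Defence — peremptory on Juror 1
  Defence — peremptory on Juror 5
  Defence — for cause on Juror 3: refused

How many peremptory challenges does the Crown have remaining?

Crown allotment: 6 base + 2 multi-party = 8.
Crown peremptories used: #10, #4, #9, #19, #16 — 5 (for-cause on #7, #12, #14, #21 don't count).
Remaining: 8 − 5 = 3.

3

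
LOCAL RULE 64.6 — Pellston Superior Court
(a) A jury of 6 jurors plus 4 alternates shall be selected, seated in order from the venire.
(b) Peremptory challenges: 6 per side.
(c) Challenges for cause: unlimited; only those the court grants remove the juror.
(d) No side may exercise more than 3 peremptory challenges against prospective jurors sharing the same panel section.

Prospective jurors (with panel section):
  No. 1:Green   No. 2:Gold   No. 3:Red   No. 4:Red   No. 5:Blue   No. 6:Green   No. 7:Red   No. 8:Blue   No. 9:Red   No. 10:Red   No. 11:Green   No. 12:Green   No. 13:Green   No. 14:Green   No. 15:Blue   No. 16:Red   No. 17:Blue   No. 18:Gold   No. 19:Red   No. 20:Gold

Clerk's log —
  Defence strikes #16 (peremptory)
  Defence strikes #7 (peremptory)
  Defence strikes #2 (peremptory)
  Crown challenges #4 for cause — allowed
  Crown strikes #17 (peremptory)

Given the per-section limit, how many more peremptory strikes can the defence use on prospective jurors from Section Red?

Defence peremptories so far: #16, #7, #2 — 3 of 6 used, 3 left overall.
Against Section Red: #16, #7 — 2 used; per-section cap 3 leaves 1.
Binding limit: min(3, 1) = 1.

1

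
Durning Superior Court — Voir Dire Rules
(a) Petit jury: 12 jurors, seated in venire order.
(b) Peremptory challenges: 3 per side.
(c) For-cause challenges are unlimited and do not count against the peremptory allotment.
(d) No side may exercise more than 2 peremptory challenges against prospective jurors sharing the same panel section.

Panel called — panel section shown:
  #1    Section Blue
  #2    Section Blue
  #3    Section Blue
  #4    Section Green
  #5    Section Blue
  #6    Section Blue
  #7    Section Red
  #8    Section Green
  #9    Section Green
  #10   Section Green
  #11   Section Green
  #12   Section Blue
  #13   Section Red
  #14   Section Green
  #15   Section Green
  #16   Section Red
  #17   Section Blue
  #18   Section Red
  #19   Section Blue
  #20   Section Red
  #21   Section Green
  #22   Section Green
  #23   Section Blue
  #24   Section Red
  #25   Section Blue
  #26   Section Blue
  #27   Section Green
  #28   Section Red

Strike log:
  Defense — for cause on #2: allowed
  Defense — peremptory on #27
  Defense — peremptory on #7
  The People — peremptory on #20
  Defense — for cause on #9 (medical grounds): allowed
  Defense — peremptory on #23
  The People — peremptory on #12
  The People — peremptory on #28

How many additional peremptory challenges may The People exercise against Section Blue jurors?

The People peremptories so far: #20, #12, #28 — 3 of 3 used, 0 left overall.
Against Section Blue: #12 — 1 used; per-section cap 2 leaves 1.
Binding limit: min(0, 1) = 0.

0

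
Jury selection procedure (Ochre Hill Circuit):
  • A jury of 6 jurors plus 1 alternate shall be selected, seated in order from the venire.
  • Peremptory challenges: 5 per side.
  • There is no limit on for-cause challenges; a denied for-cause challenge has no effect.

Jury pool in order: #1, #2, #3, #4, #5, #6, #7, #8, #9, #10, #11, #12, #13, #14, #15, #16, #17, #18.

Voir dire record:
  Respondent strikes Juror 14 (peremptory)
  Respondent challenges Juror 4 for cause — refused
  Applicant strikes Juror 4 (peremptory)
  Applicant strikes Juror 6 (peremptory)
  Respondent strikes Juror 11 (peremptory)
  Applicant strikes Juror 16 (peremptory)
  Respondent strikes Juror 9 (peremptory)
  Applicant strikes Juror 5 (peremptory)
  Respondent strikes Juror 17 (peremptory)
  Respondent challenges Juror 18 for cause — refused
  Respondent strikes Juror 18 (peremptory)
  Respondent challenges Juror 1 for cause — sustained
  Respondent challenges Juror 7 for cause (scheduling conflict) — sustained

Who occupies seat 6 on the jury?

Removed: #1, #4, #5, #6, #7, #9, #11, #14, #16, #17, #18.
Seating in order: seats 1–6 → #2, #3, #8, #10, #12, #13; alternates → #15.
So seat 6 is #13.

13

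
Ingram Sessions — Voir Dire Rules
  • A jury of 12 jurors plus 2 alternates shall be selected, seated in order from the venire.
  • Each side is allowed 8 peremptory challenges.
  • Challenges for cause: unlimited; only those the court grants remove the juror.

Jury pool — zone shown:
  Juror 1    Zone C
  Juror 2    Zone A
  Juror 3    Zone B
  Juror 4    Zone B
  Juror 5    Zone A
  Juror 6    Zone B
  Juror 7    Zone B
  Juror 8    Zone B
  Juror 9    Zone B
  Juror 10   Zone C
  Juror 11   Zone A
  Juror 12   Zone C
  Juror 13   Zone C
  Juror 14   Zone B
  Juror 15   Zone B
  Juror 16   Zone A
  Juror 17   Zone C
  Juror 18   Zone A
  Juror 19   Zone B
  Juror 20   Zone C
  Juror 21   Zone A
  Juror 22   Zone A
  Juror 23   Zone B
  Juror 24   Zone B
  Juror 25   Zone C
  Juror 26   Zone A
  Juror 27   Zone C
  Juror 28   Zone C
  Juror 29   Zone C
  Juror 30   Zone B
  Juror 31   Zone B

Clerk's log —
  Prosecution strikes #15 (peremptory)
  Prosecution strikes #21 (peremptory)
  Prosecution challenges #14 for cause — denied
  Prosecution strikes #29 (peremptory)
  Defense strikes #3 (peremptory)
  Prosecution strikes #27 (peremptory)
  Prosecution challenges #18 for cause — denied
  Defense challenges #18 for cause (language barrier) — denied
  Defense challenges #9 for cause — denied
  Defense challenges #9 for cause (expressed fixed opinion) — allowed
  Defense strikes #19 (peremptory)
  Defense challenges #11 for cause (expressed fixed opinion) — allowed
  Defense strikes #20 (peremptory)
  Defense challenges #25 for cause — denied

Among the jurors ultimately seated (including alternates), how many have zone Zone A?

4

Removed: #3, #9, #11, #15, #19, #20, #21, #27, #29.
Seated (14 incl. alternates): #1, #2, #4, #5, #6, #7, #8, #10, #12, #13, #14, #16, #17, #18.
Of those, in Zone A: #2, #5, #16, #18 → 4.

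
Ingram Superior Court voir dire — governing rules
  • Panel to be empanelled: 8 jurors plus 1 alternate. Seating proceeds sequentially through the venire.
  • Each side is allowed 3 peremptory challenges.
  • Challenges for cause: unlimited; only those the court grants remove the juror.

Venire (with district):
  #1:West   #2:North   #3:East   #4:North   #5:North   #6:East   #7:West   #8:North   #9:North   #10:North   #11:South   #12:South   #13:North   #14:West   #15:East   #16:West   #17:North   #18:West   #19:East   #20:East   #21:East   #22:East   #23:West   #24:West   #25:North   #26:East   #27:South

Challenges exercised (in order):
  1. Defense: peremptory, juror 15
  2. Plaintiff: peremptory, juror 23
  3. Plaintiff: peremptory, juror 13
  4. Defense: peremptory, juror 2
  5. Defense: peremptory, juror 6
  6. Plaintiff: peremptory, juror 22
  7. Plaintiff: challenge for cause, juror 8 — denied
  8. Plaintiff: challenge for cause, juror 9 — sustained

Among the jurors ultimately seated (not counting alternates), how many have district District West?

Removed: #2, #6, #9, #13, #15, #22, #23.
Seated jurors 1–8: #1, #3, #4, #5, #7, #8, #10, #11 (alternates #12 not counted).
Of those, in District West: #1, #7 → 2.

2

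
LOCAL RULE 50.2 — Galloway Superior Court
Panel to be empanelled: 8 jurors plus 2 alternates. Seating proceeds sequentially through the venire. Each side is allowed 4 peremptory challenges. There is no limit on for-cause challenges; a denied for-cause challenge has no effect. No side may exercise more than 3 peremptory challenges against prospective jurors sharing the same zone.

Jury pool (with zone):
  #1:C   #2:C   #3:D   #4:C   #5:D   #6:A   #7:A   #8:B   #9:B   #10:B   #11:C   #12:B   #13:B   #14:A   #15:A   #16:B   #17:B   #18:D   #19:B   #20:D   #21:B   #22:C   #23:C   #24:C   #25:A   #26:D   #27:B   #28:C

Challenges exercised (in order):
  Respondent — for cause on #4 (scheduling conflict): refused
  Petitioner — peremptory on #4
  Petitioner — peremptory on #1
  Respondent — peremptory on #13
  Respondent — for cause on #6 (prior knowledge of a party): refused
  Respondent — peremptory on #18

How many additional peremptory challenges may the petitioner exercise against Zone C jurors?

1

Petitioner peremptories so far: #4, #1 — 2 of 4 used, 2 left overall.
Against Zone C: #4, #1 — 2 used; per-zone cap 3 leaves 1.
Binding limit: min(2, 1) = 1.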